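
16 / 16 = 1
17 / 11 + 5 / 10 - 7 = -109 / 22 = -4.95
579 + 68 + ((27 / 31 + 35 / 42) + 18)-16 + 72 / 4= 124379 / 186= 668.70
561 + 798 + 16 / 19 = 25837 / 19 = 1359.84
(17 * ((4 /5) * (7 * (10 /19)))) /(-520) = -119 /1235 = -0.10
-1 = -1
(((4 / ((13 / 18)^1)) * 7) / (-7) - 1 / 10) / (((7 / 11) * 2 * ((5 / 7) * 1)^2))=-56441 / 6500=-8.68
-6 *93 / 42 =-93 / 7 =-13.29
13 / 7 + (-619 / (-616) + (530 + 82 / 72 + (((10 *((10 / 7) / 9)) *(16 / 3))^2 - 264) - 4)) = 1061440003 / 3143448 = 337.67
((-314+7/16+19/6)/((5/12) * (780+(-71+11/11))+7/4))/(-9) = 14899/128556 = 0.12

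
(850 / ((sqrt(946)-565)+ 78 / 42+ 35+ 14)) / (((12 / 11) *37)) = -117777275 / 2865231234-229075 *sqrt(946) / 2865231234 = -0.04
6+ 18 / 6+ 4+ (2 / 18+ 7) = 181 / 9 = 20.11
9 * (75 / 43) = 15.70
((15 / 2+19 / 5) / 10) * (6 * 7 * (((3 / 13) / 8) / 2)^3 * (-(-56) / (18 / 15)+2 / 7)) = 1504143 / 224972800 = 0.01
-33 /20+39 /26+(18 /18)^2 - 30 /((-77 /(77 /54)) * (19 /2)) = 3107 /3420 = 0.91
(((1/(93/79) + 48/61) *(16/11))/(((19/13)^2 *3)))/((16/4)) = 6275308/67582449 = 0.09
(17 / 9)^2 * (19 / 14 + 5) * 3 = 25721 / 378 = 68.04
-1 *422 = -422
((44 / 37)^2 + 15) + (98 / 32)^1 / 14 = 728655 / 43808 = 16.63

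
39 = 39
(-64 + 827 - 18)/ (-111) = -745/ 111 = -6.71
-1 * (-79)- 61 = 18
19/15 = 1.27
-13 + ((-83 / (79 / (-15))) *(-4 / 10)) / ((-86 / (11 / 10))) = -438871 / 33970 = -12.92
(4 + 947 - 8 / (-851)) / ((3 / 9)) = 2427927 / 851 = 2853.03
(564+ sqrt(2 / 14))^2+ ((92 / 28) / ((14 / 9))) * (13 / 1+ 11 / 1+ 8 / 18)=1128 * sqrt(7) / 7+ 15589241 / 49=318574.12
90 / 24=15 / 4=3.75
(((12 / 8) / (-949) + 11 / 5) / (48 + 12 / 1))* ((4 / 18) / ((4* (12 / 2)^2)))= 0.00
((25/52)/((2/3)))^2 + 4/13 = 8953/10816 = 0.83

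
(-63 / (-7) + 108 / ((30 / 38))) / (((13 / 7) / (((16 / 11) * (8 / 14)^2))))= 186624 / 5005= 37.29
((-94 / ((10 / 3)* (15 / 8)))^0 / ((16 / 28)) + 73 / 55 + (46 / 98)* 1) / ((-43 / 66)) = -114699 / 21070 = -5.44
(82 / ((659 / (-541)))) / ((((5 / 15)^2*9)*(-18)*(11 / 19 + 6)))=421439 / 741375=0.57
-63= -63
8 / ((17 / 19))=152 / 17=8.94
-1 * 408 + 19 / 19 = -407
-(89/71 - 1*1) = -18/71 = -0.25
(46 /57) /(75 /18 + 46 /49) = 4508 /28519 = 0.16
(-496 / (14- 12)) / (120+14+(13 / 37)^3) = -12561944 / 6789699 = -1.85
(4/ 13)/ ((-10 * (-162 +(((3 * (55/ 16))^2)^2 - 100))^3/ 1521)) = -65865144550293504/ 1897754526589820946437995285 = -0.00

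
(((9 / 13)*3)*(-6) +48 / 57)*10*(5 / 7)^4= -2562500 / 84721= -30.25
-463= -463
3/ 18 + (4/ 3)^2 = 35/ 18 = 1.94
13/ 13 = 1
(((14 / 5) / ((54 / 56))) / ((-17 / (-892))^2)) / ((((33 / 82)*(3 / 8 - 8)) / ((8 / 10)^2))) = -3273705422848 / 1963429875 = -1667.34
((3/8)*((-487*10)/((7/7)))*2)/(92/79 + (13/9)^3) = -420702255/481262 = -874.16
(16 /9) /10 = 8 /45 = 0.18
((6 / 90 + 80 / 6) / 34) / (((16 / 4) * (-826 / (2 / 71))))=-67 / 19939640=-0.00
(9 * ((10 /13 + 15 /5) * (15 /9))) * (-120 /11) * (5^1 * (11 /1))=-441000 /13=-33923.08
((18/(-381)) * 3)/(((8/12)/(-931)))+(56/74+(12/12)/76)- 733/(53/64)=-12992510541/18927572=-686.43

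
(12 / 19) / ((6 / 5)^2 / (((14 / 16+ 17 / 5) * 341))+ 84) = 5115 / 680303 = 0.01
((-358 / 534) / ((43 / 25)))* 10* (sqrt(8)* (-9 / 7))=268500* sqrt(2) / 26789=14.17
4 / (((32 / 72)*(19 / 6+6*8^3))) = 54 / 18451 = 0.00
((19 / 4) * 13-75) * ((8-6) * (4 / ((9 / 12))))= -424 / 3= -141.33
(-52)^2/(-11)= -2704/11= -245.82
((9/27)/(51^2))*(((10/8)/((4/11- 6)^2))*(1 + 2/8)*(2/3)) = 0.00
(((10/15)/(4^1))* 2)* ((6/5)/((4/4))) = 2/5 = 0.40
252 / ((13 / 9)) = 2268 / 13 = 174.46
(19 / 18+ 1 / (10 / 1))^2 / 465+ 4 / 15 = 253804 / 941625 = 0.27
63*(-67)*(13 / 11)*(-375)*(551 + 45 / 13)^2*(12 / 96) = 10279836063000 / 143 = 71886965475.52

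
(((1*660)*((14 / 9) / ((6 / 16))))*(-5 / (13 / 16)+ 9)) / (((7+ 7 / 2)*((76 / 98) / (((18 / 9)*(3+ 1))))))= 51054080 / 6669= 7655.43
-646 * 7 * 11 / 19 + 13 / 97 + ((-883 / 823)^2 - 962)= -235124833430 / 65700913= -3578.71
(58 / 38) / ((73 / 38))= 58 / 73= 0.79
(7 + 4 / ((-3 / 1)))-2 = 11 / 3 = 3.67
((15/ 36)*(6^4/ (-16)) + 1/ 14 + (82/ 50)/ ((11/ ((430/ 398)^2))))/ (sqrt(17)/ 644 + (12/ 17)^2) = -251903729343172032/ 3745621151472629 + 785026071646143*sqrt(17)/ 3745621151472629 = -66.39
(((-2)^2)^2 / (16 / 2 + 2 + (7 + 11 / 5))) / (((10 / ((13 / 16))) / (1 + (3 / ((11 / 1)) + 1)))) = 325 / 2112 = 0.15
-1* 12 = -12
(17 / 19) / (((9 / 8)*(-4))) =-34 / 171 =-0.20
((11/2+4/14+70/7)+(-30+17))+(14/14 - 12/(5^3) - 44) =-70543/1750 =-40.31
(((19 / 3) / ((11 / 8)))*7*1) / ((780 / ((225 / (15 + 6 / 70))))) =23275 / 37752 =0.62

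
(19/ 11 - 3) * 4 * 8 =-448/ 11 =-40.73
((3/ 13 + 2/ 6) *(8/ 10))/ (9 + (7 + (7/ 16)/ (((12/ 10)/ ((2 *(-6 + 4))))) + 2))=704/ 25805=0.03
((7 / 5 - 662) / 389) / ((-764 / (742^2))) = 454628223 / 371495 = 1223.78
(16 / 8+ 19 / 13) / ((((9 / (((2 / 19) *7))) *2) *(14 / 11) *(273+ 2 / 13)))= 55 / 134938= 0.00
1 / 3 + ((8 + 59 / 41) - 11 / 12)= 4357 / 492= 8.86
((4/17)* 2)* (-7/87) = -56/1479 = -0.04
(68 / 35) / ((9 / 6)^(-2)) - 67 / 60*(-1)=461 / 84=5.49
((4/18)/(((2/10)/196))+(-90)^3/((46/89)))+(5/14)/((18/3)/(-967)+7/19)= -5439622669069/3857238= -1410237.76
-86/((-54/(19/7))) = 817/189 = 4.32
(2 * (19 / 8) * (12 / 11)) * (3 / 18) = 19 / 22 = 0.86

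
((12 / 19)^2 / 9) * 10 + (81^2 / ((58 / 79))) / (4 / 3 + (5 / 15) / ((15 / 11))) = 5664.44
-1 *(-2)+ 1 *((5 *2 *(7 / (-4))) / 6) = -11 / 12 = -0.92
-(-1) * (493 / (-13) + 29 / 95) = -46458 / 1235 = -37.62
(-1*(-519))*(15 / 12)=648.75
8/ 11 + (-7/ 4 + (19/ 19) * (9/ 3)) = 87/ 44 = 1.98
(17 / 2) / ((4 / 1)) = 17 / 8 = 2.12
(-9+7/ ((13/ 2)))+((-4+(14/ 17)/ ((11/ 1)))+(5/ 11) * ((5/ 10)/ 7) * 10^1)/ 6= -290077/ 34034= -8.52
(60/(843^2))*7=140/236883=0.00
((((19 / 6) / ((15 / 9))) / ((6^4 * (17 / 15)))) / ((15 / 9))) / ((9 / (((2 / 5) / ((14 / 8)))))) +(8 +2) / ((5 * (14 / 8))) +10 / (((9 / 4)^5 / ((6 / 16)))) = 282925417 / 234227700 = 1.21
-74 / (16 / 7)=-32.38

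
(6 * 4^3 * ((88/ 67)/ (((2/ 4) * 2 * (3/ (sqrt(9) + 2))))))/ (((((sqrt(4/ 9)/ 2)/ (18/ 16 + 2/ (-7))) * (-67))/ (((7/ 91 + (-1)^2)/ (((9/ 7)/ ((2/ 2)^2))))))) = -4632320/ 175071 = -26.46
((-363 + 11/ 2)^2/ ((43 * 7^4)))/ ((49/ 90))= 2.27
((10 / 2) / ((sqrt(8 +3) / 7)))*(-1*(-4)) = 140*sqrt(11) / 11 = 42.21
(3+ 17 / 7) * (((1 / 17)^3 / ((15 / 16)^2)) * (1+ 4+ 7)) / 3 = 38912 / 7737975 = 0.01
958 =958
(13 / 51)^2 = 169 / 2601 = 0.06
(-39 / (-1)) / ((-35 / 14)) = -78 / 5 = -15.60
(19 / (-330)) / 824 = -19 / 271920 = -0.00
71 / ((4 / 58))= 2059 / 2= 1029.50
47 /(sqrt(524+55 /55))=47*sqrt(21) /105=2.05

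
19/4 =4.75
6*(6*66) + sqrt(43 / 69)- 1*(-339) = sqrt(2967) / 69 + 2715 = 2715.79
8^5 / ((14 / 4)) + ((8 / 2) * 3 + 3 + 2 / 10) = 328212 / 35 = 9377.49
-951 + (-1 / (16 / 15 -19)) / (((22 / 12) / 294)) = -2787549 / 2959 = -942.06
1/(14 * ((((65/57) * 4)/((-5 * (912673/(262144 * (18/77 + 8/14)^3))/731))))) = -3392846362059/4749694827757568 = -0.00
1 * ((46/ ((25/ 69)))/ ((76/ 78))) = 61893/ 475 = 130.30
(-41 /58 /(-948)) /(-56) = -41 /3079104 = -0.00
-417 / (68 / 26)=-5421 / 34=-159.44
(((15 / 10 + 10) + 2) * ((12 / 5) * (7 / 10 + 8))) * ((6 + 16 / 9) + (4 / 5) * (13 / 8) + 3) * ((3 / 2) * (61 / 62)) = 5024.36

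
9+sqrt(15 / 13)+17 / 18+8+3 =22.02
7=7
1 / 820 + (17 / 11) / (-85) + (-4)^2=144167 / 9020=15.98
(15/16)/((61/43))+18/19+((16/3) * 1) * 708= 70051967/18544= 3777.61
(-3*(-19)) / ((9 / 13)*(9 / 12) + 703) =2964 / 36583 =0.08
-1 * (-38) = 38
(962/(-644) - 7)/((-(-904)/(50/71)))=-0.01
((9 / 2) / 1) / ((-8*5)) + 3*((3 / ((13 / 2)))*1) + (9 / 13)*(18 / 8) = 2943 / 1040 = 2.83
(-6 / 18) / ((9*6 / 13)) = -13 / 162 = -0.08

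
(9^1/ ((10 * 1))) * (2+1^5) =27/ 10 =2.70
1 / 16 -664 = -10623 / 16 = -663.94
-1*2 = -2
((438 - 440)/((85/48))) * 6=-6.78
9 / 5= 1.80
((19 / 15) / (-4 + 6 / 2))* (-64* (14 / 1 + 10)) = 9728 / 5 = 1945.60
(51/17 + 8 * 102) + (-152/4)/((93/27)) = 807.97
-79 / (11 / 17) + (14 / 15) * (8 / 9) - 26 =-218683 / 1485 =-147.26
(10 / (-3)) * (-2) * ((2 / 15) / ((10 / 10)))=8 / 9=0.89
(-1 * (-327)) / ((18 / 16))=872 / 3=290.67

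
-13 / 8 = -1.62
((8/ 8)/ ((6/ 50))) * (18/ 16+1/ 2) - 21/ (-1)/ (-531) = 13.50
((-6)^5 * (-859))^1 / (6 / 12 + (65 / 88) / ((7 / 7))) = 587803392 / 109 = 5392691.67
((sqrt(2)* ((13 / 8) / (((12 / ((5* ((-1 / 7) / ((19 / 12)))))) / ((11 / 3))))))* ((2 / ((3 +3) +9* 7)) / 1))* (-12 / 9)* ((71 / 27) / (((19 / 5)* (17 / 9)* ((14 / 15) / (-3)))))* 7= -0.10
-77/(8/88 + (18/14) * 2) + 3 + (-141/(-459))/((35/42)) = -53432/2091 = -25.55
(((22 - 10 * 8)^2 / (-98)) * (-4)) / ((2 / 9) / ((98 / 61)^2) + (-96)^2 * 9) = 5934096 / 3584677513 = 0.00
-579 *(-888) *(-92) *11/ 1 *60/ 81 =-1156270720/ 3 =-385423573.33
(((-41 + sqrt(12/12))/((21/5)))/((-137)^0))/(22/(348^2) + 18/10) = -20184000/3815161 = -5.29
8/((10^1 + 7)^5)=8/1419857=0.00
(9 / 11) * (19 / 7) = 171 / 77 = 2.22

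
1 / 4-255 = -1019 / 4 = -254.75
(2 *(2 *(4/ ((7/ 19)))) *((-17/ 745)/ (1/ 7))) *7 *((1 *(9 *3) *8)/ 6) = -1302336/ 745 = -1748.10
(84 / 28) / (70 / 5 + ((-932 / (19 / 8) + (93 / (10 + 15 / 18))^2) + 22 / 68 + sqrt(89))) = -6802790223194550 / 689597768486685061 - 22348054267500*sqrt(89) / 689597768486685061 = -0.01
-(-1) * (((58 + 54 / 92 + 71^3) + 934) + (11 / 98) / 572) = 42066371643 / 117208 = 358903.59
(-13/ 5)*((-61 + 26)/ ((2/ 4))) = 182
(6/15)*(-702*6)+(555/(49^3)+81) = -943424556/588245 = -1603.80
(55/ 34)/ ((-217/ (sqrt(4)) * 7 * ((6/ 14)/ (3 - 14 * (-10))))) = -7865/ 11067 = -0.71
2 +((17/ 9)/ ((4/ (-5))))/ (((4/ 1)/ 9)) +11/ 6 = -71/ 48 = -1.48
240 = 240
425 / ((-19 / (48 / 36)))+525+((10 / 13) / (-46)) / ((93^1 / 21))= 261615530 / 528333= 495.17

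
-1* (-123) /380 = 123 /380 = 0.32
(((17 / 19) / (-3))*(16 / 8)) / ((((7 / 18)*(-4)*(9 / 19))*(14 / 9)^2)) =459 / 1372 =0.33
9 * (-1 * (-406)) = 3654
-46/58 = -23/29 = -0.79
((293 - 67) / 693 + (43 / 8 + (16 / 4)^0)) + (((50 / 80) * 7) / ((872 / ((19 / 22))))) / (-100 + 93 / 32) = 6.70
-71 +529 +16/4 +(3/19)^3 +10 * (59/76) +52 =521.77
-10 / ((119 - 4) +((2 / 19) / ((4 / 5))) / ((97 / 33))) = -7372 / 84811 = -0.09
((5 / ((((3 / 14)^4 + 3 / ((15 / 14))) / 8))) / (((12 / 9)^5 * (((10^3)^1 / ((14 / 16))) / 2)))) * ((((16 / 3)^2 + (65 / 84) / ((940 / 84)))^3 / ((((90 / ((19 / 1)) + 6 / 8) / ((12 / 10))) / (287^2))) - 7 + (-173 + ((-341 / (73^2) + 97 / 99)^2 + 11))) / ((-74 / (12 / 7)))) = -289983387117147501876882594618283 / 5056196735736200547126993920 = -57352.08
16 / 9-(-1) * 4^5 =9232 / 9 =1025.78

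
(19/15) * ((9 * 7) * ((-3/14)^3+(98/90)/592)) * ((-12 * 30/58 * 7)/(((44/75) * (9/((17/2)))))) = 118061345/2643872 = 44.65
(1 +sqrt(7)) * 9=9 +9 * sqrt(7)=32.81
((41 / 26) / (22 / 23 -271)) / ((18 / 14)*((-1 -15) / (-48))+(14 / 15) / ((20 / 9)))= -165025 / 23980671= -0.01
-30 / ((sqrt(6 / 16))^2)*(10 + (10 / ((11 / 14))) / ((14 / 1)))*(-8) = 76800 / 11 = 6981.82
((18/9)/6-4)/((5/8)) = -88/15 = -5.87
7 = 7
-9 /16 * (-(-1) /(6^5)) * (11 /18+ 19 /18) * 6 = -5 /6912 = -0.00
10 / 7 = 1.43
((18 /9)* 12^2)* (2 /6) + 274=370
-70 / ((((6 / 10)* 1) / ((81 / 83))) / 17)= -160650 / 83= -1935.54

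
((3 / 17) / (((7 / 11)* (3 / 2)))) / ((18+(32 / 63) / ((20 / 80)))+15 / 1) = 198 / 37519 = 0.01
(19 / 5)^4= 130321 / 625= 208.51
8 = 8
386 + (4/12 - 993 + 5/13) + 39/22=-518669/858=-604.51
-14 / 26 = -7 / 13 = -0.54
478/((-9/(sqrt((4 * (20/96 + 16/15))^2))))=-4063/15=-270.87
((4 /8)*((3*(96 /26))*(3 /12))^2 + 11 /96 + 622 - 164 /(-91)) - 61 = 566.75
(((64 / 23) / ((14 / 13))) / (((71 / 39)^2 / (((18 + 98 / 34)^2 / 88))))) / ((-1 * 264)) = -164775 / 11260018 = -0.01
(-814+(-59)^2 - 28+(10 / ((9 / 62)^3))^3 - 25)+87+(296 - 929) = 13537087347449123252 / 387420489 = 34941588614.46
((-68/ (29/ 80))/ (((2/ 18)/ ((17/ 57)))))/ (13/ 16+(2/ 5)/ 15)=-332928000/ 554857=-600.02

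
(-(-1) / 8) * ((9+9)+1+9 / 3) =11 / 4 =2.75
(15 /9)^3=125 /27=4.63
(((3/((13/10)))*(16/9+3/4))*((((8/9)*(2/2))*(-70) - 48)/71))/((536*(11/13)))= -28210/1412829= -0.02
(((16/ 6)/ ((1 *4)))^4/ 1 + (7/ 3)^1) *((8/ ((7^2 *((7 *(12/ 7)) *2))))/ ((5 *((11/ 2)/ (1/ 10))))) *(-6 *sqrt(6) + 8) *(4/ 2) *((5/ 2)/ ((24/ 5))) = 205/ 392931 - 205 *sqrt(6)/ 523908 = -0.00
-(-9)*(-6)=-54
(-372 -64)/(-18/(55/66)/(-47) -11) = 41.36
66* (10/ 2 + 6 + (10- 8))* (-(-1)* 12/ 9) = 1144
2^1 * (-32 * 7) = -448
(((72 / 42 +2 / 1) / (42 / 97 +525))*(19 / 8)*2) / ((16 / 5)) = 0.01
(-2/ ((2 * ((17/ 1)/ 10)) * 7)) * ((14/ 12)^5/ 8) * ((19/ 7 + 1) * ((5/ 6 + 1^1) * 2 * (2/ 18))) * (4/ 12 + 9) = -1716715/ 5353776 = -0.32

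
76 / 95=4 / 5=0.80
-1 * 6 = -6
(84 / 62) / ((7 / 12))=72 / 31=2.32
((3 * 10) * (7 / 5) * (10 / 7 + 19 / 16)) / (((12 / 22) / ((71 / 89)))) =228833 / 1424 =160.70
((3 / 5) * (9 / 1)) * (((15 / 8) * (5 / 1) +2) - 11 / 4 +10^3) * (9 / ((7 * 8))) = 1960767 / 2240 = 875.34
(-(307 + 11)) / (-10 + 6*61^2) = -159 / 11158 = -0.01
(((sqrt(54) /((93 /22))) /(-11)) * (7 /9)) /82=-7 * sqrt(6) /11439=-0.00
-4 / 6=-0.67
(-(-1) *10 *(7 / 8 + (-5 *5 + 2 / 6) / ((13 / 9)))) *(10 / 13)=-42125 / 338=-124.63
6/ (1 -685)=-1/ 114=-0.01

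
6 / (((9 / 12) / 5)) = 40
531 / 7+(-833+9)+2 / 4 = -10467 / 14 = -747.64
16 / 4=4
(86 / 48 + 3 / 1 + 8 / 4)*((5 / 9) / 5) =163 / 216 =0.75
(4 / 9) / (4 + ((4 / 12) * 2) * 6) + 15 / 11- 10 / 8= 67 / 396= 0.17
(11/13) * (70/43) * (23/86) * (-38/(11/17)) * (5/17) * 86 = -547.23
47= 47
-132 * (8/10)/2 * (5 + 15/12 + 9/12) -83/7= -13351/35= -381.46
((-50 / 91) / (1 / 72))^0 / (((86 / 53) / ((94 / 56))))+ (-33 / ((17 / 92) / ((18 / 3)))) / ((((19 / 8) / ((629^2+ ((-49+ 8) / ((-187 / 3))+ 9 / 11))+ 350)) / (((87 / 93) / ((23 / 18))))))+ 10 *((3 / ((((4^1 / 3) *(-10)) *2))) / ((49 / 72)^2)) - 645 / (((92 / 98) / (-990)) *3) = -130573464.32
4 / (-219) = -4 / 219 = -0.02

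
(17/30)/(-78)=-17/2340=-0.01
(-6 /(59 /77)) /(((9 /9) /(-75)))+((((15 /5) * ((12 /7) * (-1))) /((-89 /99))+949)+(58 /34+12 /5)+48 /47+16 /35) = 45451020064 /29368843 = 1547.59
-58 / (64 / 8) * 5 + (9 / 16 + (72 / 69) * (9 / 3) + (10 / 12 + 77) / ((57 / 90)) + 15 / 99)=20879113 / 230736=90.49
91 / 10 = 9.10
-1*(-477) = 477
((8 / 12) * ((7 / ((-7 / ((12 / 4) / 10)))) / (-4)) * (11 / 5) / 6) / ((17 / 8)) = 0.01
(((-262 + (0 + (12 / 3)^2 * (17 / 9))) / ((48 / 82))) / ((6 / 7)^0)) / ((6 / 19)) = -812497 / 648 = -1253.85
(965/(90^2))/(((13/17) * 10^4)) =3281/210600000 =0.00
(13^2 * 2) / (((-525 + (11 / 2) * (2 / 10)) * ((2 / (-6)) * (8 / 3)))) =45 / 62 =0.73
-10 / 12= -5 / 6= -0.83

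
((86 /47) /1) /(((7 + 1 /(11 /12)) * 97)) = 946 /405751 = 0.00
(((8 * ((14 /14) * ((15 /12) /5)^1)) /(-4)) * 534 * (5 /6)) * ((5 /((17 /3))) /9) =-2225 /102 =-21.81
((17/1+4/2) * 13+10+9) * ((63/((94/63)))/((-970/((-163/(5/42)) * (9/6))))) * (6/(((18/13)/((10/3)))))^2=22619998674/4559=4961614.10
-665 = -665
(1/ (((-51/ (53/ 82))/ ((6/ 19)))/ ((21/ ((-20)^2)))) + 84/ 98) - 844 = -31264082191/ 37080400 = -843.14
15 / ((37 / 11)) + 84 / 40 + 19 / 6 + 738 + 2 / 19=7885882 / 10545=747.83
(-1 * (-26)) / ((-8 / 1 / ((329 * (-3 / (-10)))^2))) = -12664197 / 400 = -31660.49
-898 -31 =-929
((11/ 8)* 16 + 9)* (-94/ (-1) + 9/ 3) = 3007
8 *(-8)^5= -262144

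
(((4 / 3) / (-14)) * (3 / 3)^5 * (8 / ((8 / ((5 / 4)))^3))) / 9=-125 / 387072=-0.00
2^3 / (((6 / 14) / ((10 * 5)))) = 2800 / 3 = 933.33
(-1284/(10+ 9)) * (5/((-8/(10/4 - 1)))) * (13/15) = 4173/76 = 54.91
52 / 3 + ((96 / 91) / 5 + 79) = 131783 / 1365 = 96.54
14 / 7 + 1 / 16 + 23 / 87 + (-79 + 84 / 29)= -102697 / 1392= -73.78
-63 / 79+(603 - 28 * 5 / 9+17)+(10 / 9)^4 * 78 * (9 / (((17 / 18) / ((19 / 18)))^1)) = 587259587 / 326349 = 1799.48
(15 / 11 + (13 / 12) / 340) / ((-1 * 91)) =-61343 / 4084080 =-0.02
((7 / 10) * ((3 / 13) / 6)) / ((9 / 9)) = 7 / 260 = 0.03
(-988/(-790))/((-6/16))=-3952/1185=-3.34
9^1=9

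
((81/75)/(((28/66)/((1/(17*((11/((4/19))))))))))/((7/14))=324/56525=0.01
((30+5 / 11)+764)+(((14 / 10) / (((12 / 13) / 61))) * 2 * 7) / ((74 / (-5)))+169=4278085 / 4884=875.94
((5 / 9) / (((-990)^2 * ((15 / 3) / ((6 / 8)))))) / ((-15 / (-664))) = 83 / 22052250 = 0.00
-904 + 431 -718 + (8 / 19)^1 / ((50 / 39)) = -565569 / 475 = -1190.67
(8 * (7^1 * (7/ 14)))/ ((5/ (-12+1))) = -61.60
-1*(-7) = 7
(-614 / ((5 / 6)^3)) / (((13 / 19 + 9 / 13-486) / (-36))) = -589646304 / 7481375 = -78.82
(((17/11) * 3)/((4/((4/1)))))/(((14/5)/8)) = 1020/77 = 13.25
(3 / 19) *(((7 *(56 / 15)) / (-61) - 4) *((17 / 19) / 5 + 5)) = -1993584 / 550525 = -3.62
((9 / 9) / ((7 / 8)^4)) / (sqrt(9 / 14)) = 4096 * sqrt(14) / 7203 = 2.13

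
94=94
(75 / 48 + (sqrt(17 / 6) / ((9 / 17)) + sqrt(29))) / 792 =25 / 12672 + 17*sqrt(102) / 42768 + sqrt(29) / 792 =0.01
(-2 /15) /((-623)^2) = -2 /5821935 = -0.00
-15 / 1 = -15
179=179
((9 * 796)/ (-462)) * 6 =-93.04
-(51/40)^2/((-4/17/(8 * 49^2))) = 106165017/800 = 132706.27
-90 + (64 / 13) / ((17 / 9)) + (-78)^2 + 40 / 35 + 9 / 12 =37118713 / 6188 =5998.50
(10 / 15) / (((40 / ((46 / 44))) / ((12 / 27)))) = 23 / 2970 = 0.01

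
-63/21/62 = -3/62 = -0.05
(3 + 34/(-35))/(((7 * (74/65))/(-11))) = -2.80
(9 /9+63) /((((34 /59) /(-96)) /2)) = -362496 /17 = -21323.29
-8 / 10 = -4 / 5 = -0.80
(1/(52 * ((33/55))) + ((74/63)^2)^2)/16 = 1585556887/13106463552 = 0.12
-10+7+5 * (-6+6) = -3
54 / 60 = 9 / 10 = 0.90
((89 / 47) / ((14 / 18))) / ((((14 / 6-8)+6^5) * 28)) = 2403 / 214740932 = 0.00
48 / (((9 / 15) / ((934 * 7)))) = 523040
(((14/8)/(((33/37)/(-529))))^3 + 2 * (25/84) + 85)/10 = -18003805609062157/160997760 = -111826435.41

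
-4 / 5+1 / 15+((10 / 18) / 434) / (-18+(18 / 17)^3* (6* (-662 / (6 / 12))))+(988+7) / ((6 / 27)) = 4058370087493201 / 906540454260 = 4476.77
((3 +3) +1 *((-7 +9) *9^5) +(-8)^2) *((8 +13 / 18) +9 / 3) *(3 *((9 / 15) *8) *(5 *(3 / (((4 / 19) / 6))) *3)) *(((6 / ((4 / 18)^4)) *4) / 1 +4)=251864801103384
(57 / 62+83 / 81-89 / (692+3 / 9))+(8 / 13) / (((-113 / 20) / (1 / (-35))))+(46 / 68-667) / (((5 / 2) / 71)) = -1112966311730549 / 58819356414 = -18921.77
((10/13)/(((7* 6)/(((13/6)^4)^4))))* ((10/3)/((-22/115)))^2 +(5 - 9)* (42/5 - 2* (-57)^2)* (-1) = 414709741143218960151037/322579812368056320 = 1285603.52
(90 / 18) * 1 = 5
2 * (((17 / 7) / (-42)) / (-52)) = 17 / 7644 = 0.00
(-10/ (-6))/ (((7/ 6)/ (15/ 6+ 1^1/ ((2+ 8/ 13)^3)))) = 71755/ 19652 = 3.65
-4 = -4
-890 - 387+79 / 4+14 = -4973 / 4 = -1243.25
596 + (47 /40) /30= 715247 /1200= 596.04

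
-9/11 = -0.82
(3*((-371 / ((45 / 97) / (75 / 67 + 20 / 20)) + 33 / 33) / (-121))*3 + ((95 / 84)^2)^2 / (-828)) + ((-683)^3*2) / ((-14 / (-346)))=-26315875599668858161321943 / 1671004649825280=-15748535231.44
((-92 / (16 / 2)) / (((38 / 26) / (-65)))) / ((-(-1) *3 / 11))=213785 / 114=1875.31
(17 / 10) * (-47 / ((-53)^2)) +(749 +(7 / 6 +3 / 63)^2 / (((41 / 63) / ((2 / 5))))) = 3022693783 / 4030915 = 749.88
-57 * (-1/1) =57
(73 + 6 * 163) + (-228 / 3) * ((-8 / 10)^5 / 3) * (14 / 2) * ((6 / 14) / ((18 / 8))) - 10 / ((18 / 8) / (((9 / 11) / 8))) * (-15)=330686756 / 309375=1068.89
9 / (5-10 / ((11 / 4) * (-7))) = 693 / 425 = 1.63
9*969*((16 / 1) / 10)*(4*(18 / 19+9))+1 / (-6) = 16656187 / 30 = 555206.23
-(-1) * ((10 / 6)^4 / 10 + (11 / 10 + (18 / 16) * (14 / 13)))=3.08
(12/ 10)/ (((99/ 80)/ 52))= 1664/ 33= 50.42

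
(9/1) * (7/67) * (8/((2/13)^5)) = 23391459/268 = 87281.56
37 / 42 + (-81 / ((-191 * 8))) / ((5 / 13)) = 1.02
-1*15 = -15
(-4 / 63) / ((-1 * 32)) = 1 / 504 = 0.00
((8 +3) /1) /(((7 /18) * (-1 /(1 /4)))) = -99 /14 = -7.07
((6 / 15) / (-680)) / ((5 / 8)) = -0.00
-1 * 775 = -775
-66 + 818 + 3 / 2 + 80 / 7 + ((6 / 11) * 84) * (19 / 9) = 132695 / 154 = 861.66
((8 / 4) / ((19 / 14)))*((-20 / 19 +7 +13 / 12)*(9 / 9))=11221 / 1083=10.36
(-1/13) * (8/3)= -8/39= -0.21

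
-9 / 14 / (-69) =3 / 322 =0.01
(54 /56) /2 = 0.48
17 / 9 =1.89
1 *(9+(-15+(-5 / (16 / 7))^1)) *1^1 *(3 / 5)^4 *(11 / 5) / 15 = -38907 / 250000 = -0.16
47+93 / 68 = 3289 / 68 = 48.37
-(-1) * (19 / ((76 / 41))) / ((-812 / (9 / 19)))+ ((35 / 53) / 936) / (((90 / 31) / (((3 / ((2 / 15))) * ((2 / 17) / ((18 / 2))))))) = -86476253 / 14637361284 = -0.01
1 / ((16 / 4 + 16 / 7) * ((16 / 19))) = 0.19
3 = 3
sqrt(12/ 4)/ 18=sqrt(3)/ 18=0.10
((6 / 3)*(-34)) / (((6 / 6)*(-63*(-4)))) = -17 / 63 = -0.27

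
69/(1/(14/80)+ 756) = 483/5332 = 0.09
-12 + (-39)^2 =1509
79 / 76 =1.04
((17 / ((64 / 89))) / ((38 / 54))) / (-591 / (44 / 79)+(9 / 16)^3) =-9586368 / 302742941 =-0.03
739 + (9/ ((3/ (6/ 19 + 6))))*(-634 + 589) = -2159/ 19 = -113.63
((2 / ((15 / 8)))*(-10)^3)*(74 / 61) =-236800 / 183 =-1293.99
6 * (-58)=-348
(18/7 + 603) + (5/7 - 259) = 347.29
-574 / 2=-287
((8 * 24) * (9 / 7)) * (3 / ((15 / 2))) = 3456 / 35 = 98.74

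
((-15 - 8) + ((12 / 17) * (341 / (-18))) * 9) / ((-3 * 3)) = 15.93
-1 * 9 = -9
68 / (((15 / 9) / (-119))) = -24276 / 5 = -4855.20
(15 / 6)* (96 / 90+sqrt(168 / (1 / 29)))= 8 / 3+5* sqrt(1218)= 177.17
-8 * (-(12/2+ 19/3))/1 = 98.67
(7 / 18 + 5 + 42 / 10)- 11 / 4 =6.84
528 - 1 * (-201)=729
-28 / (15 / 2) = -56 / 15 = -3.73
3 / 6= 1 / 2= 0.50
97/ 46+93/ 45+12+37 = 36691/ 690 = 53.18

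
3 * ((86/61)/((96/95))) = 4085/976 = 4.19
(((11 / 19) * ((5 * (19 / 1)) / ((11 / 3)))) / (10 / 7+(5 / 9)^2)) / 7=243 / 197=1.23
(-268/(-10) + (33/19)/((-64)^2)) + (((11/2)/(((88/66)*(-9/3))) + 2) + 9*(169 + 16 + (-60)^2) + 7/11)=145929214231/4280320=34093.06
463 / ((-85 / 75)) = -408.53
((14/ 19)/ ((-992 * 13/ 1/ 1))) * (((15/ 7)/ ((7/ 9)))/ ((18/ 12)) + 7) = -433/ 857584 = -0.00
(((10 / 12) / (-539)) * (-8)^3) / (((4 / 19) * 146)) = 3040 / 118041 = 0.03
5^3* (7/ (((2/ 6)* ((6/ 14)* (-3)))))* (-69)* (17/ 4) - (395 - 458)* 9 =2397143/ 4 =599285.75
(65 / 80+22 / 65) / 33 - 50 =-571601 / 11440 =-49.97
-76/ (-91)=0.84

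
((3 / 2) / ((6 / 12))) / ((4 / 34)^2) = 867 / 4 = 216.75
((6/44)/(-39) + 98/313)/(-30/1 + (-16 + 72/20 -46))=-138575/39566956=-0.00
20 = 20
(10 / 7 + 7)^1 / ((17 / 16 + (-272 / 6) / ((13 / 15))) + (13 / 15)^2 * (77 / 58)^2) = -2322169200 / 13753916561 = -0.17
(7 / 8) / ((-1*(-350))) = 1 / 400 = 0.00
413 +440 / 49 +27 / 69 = 422.37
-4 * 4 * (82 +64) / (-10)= 1168 / 5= 233.60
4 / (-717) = -4 / 717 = -0.01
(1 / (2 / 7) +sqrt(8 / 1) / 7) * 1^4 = 3.90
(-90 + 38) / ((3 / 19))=-329.33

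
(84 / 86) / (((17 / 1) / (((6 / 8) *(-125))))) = -7875 / 1462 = -5.39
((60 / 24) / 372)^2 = 25 / 553536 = 0.00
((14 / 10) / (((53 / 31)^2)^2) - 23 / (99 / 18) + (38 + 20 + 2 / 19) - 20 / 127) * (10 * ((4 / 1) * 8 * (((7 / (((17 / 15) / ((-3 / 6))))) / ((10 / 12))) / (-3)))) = 75901745236626624 / 3560429632111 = 21318.14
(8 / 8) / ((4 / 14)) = 7 / 2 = 3.50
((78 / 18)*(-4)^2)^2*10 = 432640 / 9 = 48071.11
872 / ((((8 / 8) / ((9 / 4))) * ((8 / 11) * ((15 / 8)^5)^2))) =321854111744 / 64072265625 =5.02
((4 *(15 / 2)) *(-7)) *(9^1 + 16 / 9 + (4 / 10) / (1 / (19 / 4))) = -7987 / 3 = -2662.33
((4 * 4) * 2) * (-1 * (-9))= 288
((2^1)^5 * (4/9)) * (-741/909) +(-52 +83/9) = -148271/2727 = -54.37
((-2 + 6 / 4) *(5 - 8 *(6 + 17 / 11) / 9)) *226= 19097 / 99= 192.90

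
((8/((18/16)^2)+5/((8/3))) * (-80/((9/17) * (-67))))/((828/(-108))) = -902870/374463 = -2.41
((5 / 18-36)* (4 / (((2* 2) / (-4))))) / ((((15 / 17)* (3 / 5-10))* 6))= -10931 / 3807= -2.87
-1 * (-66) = 66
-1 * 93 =-93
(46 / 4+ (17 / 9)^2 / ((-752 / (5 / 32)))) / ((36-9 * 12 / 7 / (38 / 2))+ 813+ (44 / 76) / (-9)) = 2981084743 / 219868821504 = 0.01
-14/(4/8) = -28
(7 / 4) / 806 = 7 / 3224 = 0.00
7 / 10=0.70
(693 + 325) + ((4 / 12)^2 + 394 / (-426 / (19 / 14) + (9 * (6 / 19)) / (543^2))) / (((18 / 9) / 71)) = 95483957156 / 97693299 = 977.38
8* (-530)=-4240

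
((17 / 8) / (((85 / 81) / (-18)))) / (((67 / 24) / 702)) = -9165.81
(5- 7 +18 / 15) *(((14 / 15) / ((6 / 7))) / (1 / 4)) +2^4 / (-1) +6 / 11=-46874 / 2475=-18.94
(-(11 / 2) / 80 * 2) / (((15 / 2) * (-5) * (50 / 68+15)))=187 / 802500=0.00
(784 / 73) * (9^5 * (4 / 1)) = 185177664 / 73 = 2536680.33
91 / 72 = 1.26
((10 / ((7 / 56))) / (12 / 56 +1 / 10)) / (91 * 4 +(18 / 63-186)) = 1225 / 858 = 1.43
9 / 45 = 1 / 5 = 0.20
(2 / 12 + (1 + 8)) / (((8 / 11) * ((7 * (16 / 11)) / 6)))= 6655 / 896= 7.43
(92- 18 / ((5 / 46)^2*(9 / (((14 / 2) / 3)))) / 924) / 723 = 226642 / 1789425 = 0.13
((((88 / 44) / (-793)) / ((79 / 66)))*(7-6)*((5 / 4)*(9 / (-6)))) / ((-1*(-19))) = 495 / 2380586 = 0.00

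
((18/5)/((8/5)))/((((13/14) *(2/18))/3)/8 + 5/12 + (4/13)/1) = 88452/28645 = 3.09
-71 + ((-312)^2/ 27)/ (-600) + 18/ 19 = -325163/ 4275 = -76.06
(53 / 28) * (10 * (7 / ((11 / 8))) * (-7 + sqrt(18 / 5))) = -7420 / 11 + 636 * sqrt(10) / 11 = -491.71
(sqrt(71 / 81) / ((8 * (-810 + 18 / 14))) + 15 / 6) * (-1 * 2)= -5.00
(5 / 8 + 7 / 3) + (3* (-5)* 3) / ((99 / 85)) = -9419 / 264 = -35.68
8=8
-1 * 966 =-966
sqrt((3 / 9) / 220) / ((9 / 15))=sqrt(165) / 198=0.06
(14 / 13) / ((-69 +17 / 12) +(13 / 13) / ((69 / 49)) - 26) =-3864 / 333229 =-0.01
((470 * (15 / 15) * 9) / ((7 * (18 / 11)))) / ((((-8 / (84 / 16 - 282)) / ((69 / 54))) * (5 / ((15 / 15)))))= 1462593 / 448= 3264.72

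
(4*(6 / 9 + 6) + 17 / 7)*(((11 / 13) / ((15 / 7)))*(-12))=-2068 / 15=-137.87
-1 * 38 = -38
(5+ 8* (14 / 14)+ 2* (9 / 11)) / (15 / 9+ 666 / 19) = 57 / 143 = 0.40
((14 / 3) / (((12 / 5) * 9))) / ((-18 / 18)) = -35 / 162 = -0.22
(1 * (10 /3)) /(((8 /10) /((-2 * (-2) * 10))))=500 /3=166.67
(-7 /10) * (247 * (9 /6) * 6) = -15561 /10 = -1556.10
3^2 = 9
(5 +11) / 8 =2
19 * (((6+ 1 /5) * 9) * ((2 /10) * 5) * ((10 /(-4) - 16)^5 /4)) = -574362993.84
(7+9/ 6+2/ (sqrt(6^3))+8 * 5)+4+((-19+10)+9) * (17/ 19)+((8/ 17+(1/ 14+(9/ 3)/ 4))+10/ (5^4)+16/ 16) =sqrt(6)/ 18+3261077/ 59500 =54.94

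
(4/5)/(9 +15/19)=38/465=0.08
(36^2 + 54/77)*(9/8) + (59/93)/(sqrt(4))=41794637/28644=1459.11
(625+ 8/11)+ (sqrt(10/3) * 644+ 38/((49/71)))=366945/539+ 644 * sqrt(30)/3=1856.57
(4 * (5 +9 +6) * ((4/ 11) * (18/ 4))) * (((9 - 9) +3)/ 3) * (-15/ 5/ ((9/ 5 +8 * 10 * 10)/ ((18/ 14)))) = -194400/ 308693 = -0.63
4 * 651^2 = 1695204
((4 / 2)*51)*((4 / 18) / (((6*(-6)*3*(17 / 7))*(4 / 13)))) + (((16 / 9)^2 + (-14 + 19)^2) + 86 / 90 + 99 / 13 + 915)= 6679183 / 7020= 951.45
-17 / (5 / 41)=-697 / 5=-139.40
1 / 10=0.10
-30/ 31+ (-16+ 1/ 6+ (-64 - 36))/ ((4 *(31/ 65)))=-45895/ 744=-61.69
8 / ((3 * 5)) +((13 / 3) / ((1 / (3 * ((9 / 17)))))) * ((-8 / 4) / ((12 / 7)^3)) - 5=-19581 / 2720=-7.20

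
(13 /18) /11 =0.07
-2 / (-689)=2 / 689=0.00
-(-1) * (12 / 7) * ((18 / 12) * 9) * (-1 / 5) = -162 / 35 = -4.63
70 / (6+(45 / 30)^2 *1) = 280 / 33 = 8.48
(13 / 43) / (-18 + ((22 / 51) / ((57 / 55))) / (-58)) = -1095939 / 65276537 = -0.02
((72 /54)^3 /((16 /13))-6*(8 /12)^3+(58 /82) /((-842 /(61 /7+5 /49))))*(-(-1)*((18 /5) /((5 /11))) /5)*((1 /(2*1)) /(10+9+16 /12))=35354308 /6449141125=0.01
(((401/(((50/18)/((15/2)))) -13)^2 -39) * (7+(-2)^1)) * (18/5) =20595943.62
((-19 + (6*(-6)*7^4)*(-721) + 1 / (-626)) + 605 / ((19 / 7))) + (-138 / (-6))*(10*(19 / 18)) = 6671192642711 / 107046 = 62320802.67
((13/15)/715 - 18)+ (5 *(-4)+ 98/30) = -28654/825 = -34.73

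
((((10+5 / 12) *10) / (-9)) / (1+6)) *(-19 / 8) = 11875 / 3024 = 3.93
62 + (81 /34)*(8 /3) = 1162 /17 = 68.35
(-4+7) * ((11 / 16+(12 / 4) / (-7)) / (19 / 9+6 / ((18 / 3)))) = 783 / 3136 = 0.25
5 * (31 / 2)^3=148955 / 8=18619.38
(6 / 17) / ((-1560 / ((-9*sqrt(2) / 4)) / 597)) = 5373*sqrt(2) / 17680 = 0.43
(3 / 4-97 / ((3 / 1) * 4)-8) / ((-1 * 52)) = 23 / 78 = 0.29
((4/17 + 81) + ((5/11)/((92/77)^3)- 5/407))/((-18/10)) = -2195222179505/48489680448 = -45.27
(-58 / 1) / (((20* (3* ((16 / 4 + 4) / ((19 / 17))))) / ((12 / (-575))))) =551 / 195500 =0.00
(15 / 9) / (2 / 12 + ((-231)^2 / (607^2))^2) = 1357546656010 / 152839043527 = 8.88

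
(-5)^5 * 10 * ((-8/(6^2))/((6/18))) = 62500/3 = 20833.33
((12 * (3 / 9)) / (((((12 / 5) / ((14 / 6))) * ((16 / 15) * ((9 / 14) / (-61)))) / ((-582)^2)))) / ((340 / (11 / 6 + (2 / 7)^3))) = -10965295645 / 17136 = -639898.21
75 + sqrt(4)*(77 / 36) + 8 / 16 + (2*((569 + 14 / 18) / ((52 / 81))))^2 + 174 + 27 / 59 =282781257887 / 89739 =3151152.32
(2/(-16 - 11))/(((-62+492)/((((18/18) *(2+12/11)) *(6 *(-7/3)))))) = 476/63855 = 0.01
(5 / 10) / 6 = 1 / 12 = 0.08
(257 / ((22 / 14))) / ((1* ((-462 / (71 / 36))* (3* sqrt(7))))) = -0.09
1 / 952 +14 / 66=6697 / 31416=0.21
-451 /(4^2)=-28.19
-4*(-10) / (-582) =-20 / 291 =-0.07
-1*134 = -134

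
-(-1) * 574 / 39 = 574 / 39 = 14.72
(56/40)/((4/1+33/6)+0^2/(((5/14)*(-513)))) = 14/95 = 0.15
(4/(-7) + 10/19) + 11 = 1457/133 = 10.95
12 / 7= 1.71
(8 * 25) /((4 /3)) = 150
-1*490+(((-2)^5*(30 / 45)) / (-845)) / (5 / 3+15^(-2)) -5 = -494.98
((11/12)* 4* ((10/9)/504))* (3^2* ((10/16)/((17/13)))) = 3575/102816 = 0.03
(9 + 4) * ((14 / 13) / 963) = 14 / 963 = 0.01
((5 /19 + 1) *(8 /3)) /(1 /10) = 640 /19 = 33.68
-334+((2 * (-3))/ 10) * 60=-370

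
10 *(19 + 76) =950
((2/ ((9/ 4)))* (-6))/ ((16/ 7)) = -7/ 3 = -2.33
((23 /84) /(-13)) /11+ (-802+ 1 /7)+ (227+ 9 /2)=-6851153 /12012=-570.36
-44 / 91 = -0.48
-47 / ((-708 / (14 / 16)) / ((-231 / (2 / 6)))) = -75999 / 1888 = -40.25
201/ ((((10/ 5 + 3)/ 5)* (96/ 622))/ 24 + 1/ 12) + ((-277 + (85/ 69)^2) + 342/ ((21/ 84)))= 79311536/ 23805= 3331.72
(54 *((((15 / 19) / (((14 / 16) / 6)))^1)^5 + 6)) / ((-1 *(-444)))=871836560889111 / 1539784448041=566.21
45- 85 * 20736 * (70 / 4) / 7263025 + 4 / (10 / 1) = 41.15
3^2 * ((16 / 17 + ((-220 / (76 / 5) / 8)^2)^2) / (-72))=-105766107681 / 72596094976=-1.46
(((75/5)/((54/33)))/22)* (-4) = -5/3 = -1.67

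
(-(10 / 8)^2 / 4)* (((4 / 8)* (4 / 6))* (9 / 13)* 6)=-225 / 416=-0.54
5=5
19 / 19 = 1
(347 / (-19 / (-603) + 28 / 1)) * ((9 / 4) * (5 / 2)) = 9415845 / 135224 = 69.63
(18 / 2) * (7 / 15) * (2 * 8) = 336 / 5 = 67.20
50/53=0.94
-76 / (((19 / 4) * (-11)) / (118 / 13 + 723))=152272 / 143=1064.84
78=78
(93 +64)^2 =24649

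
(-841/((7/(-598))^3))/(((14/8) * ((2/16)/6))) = 34530333786624/2401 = 14381646724.96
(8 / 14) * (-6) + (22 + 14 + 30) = 438 / 7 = 62.57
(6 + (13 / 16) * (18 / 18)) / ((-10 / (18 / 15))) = -327 / 400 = -0.82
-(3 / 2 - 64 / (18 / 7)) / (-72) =-0.32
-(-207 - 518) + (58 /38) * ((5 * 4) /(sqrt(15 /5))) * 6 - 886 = -161 + 1160 * sqrt(3) /19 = -55.25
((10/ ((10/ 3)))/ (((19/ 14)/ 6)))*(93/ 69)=7812/ 437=17.88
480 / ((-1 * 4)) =-120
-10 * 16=-160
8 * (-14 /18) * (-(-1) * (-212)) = 11872 /9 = 1319.11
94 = 94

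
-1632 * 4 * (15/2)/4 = -12240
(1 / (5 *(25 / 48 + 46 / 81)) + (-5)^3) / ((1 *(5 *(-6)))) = 880579 / 211650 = 4.16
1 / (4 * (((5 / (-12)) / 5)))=-3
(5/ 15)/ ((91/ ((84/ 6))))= 2/ 39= 0.05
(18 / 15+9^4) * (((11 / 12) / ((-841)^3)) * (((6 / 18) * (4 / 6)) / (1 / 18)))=-120307 / 2974116605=-0.00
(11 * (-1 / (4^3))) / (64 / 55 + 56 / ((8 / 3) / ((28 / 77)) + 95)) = -0.10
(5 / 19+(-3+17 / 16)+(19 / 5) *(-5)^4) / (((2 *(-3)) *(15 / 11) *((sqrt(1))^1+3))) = -2645467 / 36480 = -72.52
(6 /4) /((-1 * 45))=-1 /30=-0.03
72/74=36/37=0.97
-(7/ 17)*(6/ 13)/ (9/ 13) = -14/ 51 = -0.27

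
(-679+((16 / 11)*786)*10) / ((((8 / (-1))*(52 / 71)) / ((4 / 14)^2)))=-8398661 / 56056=-149.83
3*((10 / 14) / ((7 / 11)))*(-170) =-28050 / 49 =-572.45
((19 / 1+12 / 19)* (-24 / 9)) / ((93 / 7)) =-20888 / 5301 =-3.94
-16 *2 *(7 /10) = -112 /5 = -22.40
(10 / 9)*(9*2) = 20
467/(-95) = -467/95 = -4.92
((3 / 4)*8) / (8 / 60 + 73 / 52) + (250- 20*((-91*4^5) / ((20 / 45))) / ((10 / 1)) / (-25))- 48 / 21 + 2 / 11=-16521.32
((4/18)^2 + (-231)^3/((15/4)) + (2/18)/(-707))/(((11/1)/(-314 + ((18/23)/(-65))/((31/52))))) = 6544407616859762/69743025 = 93836016.10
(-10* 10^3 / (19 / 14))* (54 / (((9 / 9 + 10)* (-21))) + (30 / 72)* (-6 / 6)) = 3005000 / 627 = 4792.66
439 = 439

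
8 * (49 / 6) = 196 / 3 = 65.33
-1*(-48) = 48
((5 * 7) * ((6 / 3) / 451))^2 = 4900 / 203401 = 0.02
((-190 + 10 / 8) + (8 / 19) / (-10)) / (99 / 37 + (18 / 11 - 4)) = -29198587 / 48260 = -605.03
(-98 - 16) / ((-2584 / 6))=9 / 34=0.26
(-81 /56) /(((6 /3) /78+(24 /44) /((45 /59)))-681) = 0.00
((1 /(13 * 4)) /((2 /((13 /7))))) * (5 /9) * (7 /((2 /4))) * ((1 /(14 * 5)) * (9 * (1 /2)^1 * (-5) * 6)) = -15 /56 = -0.27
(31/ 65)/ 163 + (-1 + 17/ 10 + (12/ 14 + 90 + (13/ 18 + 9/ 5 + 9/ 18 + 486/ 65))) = 136245989/ 1334970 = 102.06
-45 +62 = 17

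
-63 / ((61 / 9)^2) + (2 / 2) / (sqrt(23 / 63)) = -5103 / 3721 + 3 * sqrt(161) / 23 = 0.28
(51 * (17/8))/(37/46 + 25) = 19941/4748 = 4.20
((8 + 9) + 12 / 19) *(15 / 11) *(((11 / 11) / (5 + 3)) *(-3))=-15075 / 1672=-9.02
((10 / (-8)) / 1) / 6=-5 / 24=-0.21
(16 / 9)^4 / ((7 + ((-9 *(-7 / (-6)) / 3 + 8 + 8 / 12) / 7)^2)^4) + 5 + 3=251095541626208904 / 31374853039329361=8.00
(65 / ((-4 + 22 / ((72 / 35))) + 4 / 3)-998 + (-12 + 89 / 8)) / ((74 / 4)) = -2290679 / 42772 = -53.56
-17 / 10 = -1.70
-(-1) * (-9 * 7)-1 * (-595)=532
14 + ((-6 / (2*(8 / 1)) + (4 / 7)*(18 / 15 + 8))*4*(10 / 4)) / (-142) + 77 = 360449 / 3976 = 90.66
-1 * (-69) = 69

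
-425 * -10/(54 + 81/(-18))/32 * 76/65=8075/2574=3.14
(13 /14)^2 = 169 /196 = 0.86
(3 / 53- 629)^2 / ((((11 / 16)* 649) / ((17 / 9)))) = 302234311232 / 180481059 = 1674.60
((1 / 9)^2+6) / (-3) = -487 / 243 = -2.00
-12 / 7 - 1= -19 / 7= -2.71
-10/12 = -5/6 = -0.83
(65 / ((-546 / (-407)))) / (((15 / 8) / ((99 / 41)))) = 17908 / 287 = 62.40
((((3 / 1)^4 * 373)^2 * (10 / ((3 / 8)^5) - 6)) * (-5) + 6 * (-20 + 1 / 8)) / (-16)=24508947944997 / 64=382952311640.58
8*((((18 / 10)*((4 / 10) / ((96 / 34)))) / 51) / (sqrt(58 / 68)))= sqrt(986) / 725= 0.04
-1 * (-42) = 42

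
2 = 2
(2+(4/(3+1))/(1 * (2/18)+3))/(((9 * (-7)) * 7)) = -65/12348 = -0.01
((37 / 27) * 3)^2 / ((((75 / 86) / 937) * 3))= 110316758 / 18225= 6053.05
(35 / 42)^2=25 / 36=0.69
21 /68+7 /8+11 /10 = 1553 /680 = 2.28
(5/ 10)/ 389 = 1/ 778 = 0.00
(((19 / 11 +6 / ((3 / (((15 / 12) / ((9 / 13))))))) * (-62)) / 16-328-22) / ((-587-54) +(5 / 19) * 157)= 11156173 / 18048096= 0.62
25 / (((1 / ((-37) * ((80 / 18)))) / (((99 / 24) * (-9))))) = 152625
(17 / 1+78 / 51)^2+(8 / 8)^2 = 99514 / 289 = 344.34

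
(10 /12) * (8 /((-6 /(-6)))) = 20 /3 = 6.67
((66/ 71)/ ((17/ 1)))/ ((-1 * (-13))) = 0.00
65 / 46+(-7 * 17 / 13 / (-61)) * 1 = 57019 / 36478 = 1.56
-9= -9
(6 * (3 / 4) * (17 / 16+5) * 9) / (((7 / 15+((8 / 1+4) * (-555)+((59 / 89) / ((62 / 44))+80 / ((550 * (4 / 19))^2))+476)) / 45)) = -44262669763125 / 24769746413624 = -1.79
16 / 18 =8 / 9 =0.89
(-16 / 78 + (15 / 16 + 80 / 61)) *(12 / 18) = 77797 / 57096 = 1.36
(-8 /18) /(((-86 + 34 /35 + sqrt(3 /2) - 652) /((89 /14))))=31150* sqrt(6) /11977772013 + 45916880 /11977772013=0.00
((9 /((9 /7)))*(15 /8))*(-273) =-28665 /8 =-3583.12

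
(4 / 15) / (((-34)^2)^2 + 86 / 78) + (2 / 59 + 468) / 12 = 3597907261553 / 92247350190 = 39.00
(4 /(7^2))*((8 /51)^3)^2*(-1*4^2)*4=-67108864 /862218102249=-0.00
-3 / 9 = -1 / 3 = -0.33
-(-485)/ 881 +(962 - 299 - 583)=70965/ 881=80.55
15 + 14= 29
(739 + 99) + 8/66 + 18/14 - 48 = 182815/231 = 791.41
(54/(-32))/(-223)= 27/3568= 0.01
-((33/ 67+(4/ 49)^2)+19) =-3136778/ 160867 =-19.50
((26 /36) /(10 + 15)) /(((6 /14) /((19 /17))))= 1729 /22950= 0.08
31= 31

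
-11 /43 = -0.26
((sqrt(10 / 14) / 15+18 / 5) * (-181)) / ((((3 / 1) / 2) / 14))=-6176.78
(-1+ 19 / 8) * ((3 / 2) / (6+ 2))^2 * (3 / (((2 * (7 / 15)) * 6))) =1485 / 57344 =0.03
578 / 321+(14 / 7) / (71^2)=2914340 / 1618161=1.80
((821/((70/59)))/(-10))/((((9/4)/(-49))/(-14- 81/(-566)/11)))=-29527494059/1400850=-21078.27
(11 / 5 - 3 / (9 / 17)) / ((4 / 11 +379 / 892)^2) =-5006317888 / 897917535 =-5.58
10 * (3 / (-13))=-30 / 13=-2.31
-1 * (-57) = 57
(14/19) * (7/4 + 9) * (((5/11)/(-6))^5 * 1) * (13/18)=-12228125/856595481984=-0.00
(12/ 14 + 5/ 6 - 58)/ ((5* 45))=-473/ 1890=-0.25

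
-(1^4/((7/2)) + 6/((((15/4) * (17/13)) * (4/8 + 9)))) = -4686/11305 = -0.41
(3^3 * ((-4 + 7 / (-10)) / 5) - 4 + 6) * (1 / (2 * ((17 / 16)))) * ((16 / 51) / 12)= -18704 / 65025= -0.29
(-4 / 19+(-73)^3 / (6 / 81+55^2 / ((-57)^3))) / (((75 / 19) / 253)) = -346311794747083 / 801975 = -431823678.73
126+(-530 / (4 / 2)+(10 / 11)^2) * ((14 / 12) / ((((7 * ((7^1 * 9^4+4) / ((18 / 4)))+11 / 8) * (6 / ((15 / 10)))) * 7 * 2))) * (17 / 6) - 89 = 92124852463 / 2489875564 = 37.00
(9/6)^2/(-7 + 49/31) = -93/224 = -0.42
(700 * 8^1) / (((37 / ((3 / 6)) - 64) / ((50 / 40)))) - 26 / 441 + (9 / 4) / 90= 12347401 / 17640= 699.97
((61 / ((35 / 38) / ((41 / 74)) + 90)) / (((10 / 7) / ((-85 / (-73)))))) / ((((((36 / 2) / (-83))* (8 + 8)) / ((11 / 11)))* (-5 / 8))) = 0.25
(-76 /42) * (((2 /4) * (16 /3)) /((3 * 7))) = -0.23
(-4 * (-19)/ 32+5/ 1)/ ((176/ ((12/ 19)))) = 177/ 6688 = 0.03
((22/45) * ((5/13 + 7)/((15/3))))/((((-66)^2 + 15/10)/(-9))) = -1408/944125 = -0.00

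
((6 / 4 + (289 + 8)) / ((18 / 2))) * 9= 597 / 2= 298.50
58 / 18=29 / 9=3.22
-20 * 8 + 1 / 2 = -319 / 2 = -159.50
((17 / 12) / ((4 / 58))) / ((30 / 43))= 21199 / 720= 29.44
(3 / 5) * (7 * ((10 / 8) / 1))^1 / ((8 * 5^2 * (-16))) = -0.00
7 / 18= 0.39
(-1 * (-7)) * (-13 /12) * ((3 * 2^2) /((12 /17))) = -1547 /12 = -128.92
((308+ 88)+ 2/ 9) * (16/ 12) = 14264/ 27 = 528.30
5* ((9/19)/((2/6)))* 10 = 1350/19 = 71.05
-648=-648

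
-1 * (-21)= 21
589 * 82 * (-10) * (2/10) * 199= -19222604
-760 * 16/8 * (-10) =15200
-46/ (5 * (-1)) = 46/ 5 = 9.20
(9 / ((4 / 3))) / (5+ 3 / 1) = 27 / 32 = 0.84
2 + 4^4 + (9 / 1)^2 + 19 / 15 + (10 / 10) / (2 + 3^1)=5107 / 15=340.47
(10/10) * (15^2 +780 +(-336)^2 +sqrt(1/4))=227803/2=113901.50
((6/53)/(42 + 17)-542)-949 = -4662351/3127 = -1491.00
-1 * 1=-1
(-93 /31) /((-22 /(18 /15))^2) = -27 /3025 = -0.01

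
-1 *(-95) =95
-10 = -10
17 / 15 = 1.13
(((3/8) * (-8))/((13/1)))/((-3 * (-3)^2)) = 1/117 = 0.01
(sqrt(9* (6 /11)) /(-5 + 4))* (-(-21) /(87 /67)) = -1407* sqrt(66) /319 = -35.83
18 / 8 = 9 / 4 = 2.25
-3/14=-0.21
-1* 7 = -7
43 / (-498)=-43 / 498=-0.09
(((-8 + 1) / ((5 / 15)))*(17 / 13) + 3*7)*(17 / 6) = -18.31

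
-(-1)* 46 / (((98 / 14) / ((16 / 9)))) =736 / 63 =11.68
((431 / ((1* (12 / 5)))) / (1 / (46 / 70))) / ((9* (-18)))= -0.73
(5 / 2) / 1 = 5 / 2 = 2.50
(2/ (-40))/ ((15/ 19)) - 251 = -75319/ 300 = -251.06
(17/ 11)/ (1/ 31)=527/ 11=47.91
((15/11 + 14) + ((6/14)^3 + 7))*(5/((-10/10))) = -423375/3773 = -112.21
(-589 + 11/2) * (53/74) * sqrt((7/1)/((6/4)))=-20617 * sqrt(42)/148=-902.79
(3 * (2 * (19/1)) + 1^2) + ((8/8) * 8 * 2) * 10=275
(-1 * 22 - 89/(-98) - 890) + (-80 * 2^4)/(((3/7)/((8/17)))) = -11578277/4998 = -2316.58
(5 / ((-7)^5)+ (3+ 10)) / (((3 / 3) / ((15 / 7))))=3277290 / 117649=27.86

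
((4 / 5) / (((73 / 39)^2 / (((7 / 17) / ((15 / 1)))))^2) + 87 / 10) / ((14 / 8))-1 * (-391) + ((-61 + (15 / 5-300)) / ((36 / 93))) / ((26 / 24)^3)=-5229085832687572873 / 15777107808746375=-331.44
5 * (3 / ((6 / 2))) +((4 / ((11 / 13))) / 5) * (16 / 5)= 2207 / 275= 8.03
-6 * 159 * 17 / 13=-16218 / 13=-1247.54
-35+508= 473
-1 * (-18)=18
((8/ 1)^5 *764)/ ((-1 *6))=-12517376/ 3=-4172458.67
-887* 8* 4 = -28384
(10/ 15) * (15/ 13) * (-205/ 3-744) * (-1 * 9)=73110/ 13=5623.85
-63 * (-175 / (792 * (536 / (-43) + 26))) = 52675 / 51216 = 1.03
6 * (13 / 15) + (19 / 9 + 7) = 644 / 45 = 14.31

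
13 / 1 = 13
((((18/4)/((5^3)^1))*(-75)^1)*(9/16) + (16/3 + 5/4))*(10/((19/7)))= 17017/912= 18.66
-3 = -3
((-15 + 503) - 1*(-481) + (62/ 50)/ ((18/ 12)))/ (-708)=-72737/ 53100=-1.37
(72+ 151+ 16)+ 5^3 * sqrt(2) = 415.78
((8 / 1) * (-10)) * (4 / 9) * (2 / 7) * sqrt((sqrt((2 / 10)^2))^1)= -128 * sqrt(5) / 63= -4.54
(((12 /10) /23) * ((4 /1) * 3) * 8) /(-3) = -1.67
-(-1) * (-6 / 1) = -6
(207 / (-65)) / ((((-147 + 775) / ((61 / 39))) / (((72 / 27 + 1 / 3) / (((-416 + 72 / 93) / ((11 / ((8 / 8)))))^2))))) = -1468280187 / 87924197853440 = -0.00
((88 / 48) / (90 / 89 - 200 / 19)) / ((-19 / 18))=2937 / 16090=0.18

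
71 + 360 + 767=1198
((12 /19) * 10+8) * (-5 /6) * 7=-4760 /57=-83.51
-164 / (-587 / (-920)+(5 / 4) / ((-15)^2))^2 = -11243577600 / 28398241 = -395.93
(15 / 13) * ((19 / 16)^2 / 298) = 5415 / 991744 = 0.01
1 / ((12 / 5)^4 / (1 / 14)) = 625 / 290304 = 0.00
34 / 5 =6.80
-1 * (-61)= 61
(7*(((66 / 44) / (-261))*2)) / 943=-7 / 82041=-0.00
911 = 911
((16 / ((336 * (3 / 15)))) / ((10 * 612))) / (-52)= -0.00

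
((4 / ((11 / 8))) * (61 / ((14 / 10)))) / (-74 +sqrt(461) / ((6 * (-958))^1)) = -23862451368960 / 13931172905111 +56100480 * sqrt(461) / 13931172905111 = -1.71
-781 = -781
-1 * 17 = -17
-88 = -88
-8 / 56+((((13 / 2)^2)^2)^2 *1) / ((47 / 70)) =199854020629 / 42112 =4745773.67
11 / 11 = 1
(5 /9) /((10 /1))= 1 /18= 0.06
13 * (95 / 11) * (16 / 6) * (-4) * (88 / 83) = -316160 / 249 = -1269.72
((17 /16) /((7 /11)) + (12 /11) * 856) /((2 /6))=3457563 /1232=2806.46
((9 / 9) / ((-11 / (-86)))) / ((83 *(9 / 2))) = 172 / 8217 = 0.02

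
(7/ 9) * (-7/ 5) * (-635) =6223/ 9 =691.44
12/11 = 1.09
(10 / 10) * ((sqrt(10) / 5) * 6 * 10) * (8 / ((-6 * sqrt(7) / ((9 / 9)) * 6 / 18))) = -48 * sqrt(70) / 7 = -57.37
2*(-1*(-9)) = 18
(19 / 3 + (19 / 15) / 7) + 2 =298 / 35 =8.51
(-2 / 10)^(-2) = 25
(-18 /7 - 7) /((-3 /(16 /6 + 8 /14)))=4556 /441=10.33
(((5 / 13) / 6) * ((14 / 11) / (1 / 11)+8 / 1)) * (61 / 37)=3355 / 1443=2.33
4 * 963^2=3709476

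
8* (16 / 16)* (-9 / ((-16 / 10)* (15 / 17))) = 51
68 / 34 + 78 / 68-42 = -38.85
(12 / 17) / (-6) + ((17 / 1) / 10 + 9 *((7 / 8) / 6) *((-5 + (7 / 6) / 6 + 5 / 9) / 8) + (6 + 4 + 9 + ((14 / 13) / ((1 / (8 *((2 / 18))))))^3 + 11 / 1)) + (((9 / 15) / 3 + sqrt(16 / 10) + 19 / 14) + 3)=2 *sqrt(10) / 5 + 17720806622093 / 487915384320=37.58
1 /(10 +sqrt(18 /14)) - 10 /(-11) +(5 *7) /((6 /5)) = 30.17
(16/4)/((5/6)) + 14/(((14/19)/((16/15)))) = 376/15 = 25.07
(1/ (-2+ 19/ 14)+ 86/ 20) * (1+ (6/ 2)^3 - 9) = 4693/ 90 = 52.14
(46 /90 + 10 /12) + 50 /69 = 4283 /2070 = 2.07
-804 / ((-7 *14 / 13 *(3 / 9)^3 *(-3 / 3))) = -2879.63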